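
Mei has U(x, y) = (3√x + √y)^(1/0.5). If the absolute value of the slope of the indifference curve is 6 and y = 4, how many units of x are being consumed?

For CES with ρ = 0.5, MRS = (3/1)·√(y/x).
Setting (3/1)·√(4/x) = 6 gives √(4/x) = 2, so 4/x = 4 and x = 1.

x = 1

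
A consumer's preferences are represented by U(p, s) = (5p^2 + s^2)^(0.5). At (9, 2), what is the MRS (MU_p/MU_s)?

For CES with ρ = 2, MRS = (5/1)·(s/p)^(-1).
At (9, 2): MRS = 22.5.
The indifference curve has slope −22.5 at this bundle.

MRS = 22.5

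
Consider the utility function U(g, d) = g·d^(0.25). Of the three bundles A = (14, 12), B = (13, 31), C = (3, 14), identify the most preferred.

Bundle B

Evaluate utility at each bundle:
U(A) = 26.057.
U(B) = 30.675.
U(C) = 5.803.
Highest utility is B, so B ≻ A ≻ C.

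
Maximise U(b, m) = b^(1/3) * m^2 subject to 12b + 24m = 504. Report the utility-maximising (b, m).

MU_b = 1/3·b^(-2/3)·m^2 and MU_m = 2·b^(1/3)·m.
MRS = MU_b/MU_m = (1/6)·m/b.
Tangency: set MRS = p_b/p_m = 12/24 = 0.5.
So (1/6)·m/b = 0.5, i.e. m = 3·b.
Substitute into the budget 12·b + 24·m = 504: 84·b = 504, so b* = 6.
Then m* = 3·6 = 18.

b* = 6, m* = 18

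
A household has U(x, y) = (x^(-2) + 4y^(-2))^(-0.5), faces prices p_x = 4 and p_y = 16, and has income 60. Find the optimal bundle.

For CES with ρ = -2, MRS = (1/4)·(y/x)^3.
Tangency: set MRS = p_x/p_y = 4/16 = 0.25.
So (y/x)^3 = 1; taking the cube root, y/x = 1, i.e. y = x.
Substitute into the budget 4·x + 16·y = 60: 20·x = 60, so x* = 3 and y* = 3.

x* = 3, y* = 3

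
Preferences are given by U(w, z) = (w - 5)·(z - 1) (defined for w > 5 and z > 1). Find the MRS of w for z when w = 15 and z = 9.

MRS = 0.8

MU_w = (z−1), MU_z = (w−5).
MRS = (z−1)/(w−5).
At (15, 9): MRS = 0.8.
So at (15, 9) the consumer would give up 0.8 units of z for one more unit of w.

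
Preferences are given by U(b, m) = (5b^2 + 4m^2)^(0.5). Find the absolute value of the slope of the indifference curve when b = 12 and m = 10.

MRS = 1.5

For CES with ρ = 2, MRS = (5/4)·(m/b)^(-1).
At (12, 10): MRS = 1.5.
That is, one extra unit of b is worth 1.5 units of m at the margin.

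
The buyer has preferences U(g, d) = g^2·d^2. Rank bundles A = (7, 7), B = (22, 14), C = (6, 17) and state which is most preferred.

Evaluate utility at each bundle:
U(A) = 2401.
U(B) = 94864.
U(C) = 10404.
Highest utility is B, so B ≻ C ≻ A.

Bundle B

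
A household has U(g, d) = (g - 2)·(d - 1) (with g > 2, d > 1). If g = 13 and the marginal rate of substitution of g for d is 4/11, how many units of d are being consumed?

MU_g = (d−1), MU_d = (g−2).
MRS = (d−1)/(g−2).
Substitute g = 13: MRS = (d − 1)/11. Setting this equal to 4/11 gives d − 1 = (4/11)·11 = 4, so d = 5.

d = 5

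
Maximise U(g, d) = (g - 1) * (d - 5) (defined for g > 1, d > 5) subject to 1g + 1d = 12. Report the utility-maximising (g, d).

MU_g = (d−5), MU_d = (g−1).
MRS = (d−5)/(g−1).
Tangency: set MRS = p_g/p_d = 1/1 = 1.
So (d − 5)/(g − 1) = 1, i.e. (d − 5) = (g − 1).
Rewrite the budget in excess-of-subsistence terms: 1·(g − 1) + 1·(d − 5) = 12 − 1·1 − 1·5 = 6.
Substituting, 2·(g − 1) = 6, so g − 1 = 3 and g* = 4.
Then d − 5 = 3, so d* = 8.

g* = 4, d* = 8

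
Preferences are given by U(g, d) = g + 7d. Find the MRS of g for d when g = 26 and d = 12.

MRS = 1/7

MU_g = 1, MU_d = 7, so MRS = 1/7 at every bundle.
At (26, 12): MRS = 1/7.
So at (26, 12) the consumer would give up 1/7 units of d for one more unit of g.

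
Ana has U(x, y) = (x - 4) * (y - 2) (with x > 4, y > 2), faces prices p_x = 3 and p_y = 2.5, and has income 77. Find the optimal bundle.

MU_x = (y−2), MU_y = (x−4).
MRS = (y−2)/(x−4).
Tangency: set MRS = p_x/p_y = 3/2.5 = 1.2.
So (y − 2)/(x − 4) = 1.2, i.e. (y − 2) = 1.2·(x − 4).
Rewrite the budget in excess-of-subsistence terms: 3·(x − 4) + 2.5·(y − 2) = 77 − 3·4 − 2.5·2 = 60.
Substituting, 6·(x − 4) = 60, so x − 4 = 10 and x* = 14.
Then y − 2 = 1.2·10 = 12, so y* = 14.

x* = 14, y* = 14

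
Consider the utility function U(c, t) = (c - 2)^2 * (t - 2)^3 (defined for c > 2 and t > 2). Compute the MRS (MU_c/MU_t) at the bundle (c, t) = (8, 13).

MRS = 11/9

MU_c = 2·(c−2)·(t−2)^3, MU_t = 3·(c−2)^2·(t−2)^2.
MRS = (2/3)·(t−2)/(c−2).
At (8, 13): MRS = 11/9.
The indifference curve has slope −11/9 at this bundle.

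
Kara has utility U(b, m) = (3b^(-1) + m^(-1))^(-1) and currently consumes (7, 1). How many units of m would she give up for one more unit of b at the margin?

MRS = 3/49

For CES with ρ = -1, MRS = (3/1)·(m/b)^2.
At (7, 1): MRS = 3/49.
So at (7, 1) the consumer would give up 3/49 units of m for one more unit of b.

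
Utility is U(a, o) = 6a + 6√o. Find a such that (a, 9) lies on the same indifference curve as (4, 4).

U(4, 4) = 36.
Set U(a, 9) = 36 and solve.
With o = 9: √9 = 3, so 6a = 36 − 6·3 = 18 and a = 3.
Check: U(3, 9) = 36.

a = 3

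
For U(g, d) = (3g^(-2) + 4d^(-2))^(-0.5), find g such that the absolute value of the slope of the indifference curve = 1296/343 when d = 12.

g = 7

For CES with ρ = -2, MRS = (3/4)·(d/g)^3.
Setting (3/4)·(12/g)^3 = 1296/343 gives (12/g)^3 = 1728/343, so 12/g = 12/7 and g = 7.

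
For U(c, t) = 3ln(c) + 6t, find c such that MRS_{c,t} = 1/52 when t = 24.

MU_c = 3/c, MU_t = 6.
MRS = 3/c ÷ 6.
MRS depends only on c: 0.5/c = 1/52 ⇒ c = 0.5/(1/52) = 26.

c = 26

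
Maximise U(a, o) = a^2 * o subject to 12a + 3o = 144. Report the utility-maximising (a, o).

a* = 8, o* = 16

MU_a = 2·a·o and MU_o = a^2.
MRS = MU_a/MU_o = (2/1)·o/a.
Tangency: set MRS = p_a/p_o = 12/3 = 4.
So (2/1)·o/a = 4, i.e. o = 2·a.
Substitute into the budget 12·a + 3·o = 144: 18·a = 144, so a* = 8.
Then o* = 2·8 = 16.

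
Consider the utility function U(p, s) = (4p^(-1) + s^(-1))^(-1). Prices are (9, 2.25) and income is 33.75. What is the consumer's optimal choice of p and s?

For CES with ρ = -1, MRS = (4/1)·(s/p)^2.
Tangency: set MRS = p_p/p_s = 9/2.25 = 4.
So (s/p)^2 = 1; taking the square root, s/p = 1, i.e. s = p.
Substitute into the budget 9·p + 2.25·s = 33.75: 11.25·p = 33.75, so p* = 3 and s* = 3.

p* = 3, s* = 3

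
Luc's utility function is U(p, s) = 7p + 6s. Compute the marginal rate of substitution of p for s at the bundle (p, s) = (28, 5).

MU_p = 7, MU_s = 6, so MRS = 7/6 at every bundle.
At (28, 5): MRS = 7/6.
So at (28, 5) the consumer would give up 7/6 units of s for one more unit of p.

MRS = 7/6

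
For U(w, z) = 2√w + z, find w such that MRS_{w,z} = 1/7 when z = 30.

MU_w = 2/(2√w), MU_z = 1.
MRS = 2/(2√w) ÷ 1.
MRS depends only on w: 1/√w = 1/7 ⇒ √w = 1/(1/7) = 7 ⇒ w = 49.

w = 49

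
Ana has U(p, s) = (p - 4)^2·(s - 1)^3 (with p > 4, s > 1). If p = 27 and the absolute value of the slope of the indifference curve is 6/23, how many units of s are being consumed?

s = 10

MU_p = 2·(p−4)·(s−1)^3, MU_s = 3·(p−4)^2·(s−1)^2.
MRS = (2/3)·(s−1)/(p−4).
Substitute p = 27: MRS = (s − 1)/34.5. Setting this equal to 6/23 gives s − 1 = (6/23)·34.5 = 9, so s = 10.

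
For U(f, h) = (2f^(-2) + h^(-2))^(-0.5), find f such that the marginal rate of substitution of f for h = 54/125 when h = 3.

For CES with ρ = -2, MRS = (2/1)·(h/f)^3.
Setting (2/1)·(3/f)^3 = 54/125 gives (3/f)^3 = 27/125, so 3/f = 0.6 and f = 5.

f = 5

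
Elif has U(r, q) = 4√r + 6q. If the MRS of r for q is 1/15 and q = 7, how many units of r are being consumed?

MU_r = 4/(2√r), MU_q = 6.
MRS = 4/(2√r) ÷ 6.
MRS depends only on r: (1/3)/√r = 1/15 ⇒ √r = (1/3)/(1/15) = 5 ⇒ r = 25.

r = 25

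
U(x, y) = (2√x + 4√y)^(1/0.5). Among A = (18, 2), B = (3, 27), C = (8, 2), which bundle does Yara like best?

Bundle B

Evaluate utility at each bundle:
U(A) = 200.000.
U(B) = 588.000.
U(C) = 128.000.
Highest utility is B, so B ≻ A ≻ C.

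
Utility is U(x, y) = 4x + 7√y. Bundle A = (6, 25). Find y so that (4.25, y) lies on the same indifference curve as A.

U(6, 25) = 59.
Set U(4.25, y) = 59 and solve.
With x = 4.25: 7√y = 59 − 4·4.25 = 42, so √y = 6 and y = 36.
Check: U(4.25, 36) = 59.

y = 36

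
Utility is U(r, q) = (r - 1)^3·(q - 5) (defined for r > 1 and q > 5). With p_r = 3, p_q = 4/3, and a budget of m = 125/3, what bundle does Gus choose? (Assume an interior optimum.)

MU_r = 3·(r−1)^2·(q−5), MU_q = (r−1)^3.
MRS = (3/1)·(q−5)/(r−1).
Tangency: set MRS = p_r/p_q = 3/(4/3) = 2.25.
So (3/1)·(q − 5)/(r − 1) = 2.25, i.e. (q − 5) = 0.75·(r − 1).
Rewrite the budget in excess-of-subsistence terms: 3·(r − 1) + (4/3)·(q − 5) = 125/3 − 3·1 − (4/3)·5 = 32.
Substituting, 4·(r − 1) = 32, so r − 1 = 8 and r* = 9.
Then q − 5 = 0.75·8 = 6, so q* = 11.

r* = 9, q* = 11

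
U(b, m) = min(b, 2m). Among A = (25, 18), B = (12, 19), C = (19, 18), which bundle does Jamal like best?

Evaluate utility at each bundle:
U(A) = 25.
U(B) = 12.
U(C) = 19.
Highest utility is A, so A ≻ C ≻ B.

Bundle A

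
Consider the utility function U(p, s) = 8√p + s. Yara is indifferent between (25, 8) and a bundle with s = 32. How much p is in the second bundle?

U(25, 8) = 48.
Set U(p, 32) = 48 and solve.
With s = 32: 8√p = 48 − 32 = 16, so √p = 2 and p = 4.
Check: U(4, 32) = 48.

p = 4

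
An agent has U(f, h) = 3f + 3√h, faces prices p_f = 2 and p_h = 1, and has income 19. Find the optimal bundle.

f* = 9, h* = 1

MU_f = 3, MU_h = 3/(2√h).
MRS = 3 ÷ (3/(2√h)).
Tangency: set MRS = p_f/p_h = 2/1 = 2.
MRS depends only on h: 2·√h = 2 ⇒ √h = 2/2 = 1 ⇒ h* = 1.
From the budget, 2·f = 19 − 1·1 = 18, so f* = 9.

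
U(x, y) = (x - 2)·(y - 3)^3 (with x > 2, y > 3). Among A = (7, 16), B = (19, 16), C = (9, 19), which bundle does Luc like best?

Bundle B

Evaluate utility at each bundle:
U(A) = 10985.
U(B) = 37349.
U(C) = 28672.
Highest utility is B, so B ≻ C ≻ A.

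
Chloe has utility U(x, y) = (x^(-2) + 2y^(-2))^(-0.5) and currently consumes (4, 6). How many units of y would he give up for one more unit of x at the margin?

MRS = 27/16

For CES with ρ = -2, MRS = (1/2)·(y/x)^3.
At (4, 6): MRS = 27/16.
The indifference curve has slope −27/16 at this bundle.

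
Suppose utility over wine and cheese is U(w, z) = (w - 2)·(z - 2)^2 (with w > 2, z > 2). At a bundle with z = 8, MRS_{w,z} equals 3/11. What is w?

w = 13

MU_w = (z−2)^2, MU_z = 2·(w−2)·(z−2).
MRS = (1/2)·(z−2)/(w−2).
Substitute z = 8: MRS = 3/(w − 2). Setting this equal to 3/11 gives w − 2 = 3/(3/11) = 11, so w = 13.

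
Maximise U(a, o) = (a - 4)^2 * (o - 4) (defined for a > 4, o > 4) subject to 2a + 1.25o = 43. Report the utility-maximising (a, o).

a* = 14, o* = 12

MU_a = 2·(a−4)·(o−4), MU_o = (a−4)^2.
MRS = (2/1)·(o−4)/(a−4).
Tangency: set MRS = p_a/p_o = 2/1.25 = 1.6.
So (2/1)·(o − 4)/(a − 4) = 1.6, i.e. (o − 4) = 0.8·(a − 4).
Rewrite the budget in excess-of-subsistence terms: 2·(a − 4) + 1.25·(o − 4) = 43 − 2·4 − 1.25·4 = 30.
Substituting, 3·(a − 4) = 30, so a − 4 = 10 and a* = 14.
Then o − 4 = 0.8·10 = 8, so o* = 12.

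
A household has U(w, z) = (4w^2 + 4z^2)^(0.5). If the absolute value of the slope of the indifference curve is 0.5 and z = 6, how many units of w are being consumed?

For CES with ρ = 2, MRS = (z/w)^(-1).
Setting (6/w)^(-1) = 0.5 gives 6/w = 2 and w = 3.

w = 3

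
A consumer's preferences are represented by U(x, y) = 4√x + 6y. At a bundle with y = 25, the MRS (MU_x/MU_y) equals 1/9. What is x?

MU_x = 4/(2√x), MU_y = 6.
MRS = 4/(2√x) ÷ 6.
MRS depends only on x: (1/3)/√x = 1/9 ⇒ √x = (1/3)/(1/9) = 3 ⇒ x = 9.

x = 9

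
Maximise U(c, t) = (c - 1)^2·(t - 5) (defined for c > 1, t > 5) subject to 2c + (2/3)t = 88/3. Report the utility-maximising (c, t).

c* = 9, t* = 17

MU_c = 2·(c−1)·(t−5), MU_t = (c−1)^2.
MRS = (2/1)·(t−5)/(c−1).
Tangency: set MRS = p_c/p_t = 2/(2/3) = 3.
So (2/1)·(t − 5)/(c − 1) = 3, i.e. (t − 5) = 1.5·(c − 1).
Rewrite the budget in excess-of-subsistence terms: 2·(c − 1) + (2/3)·(t − 5) = 88/3 − 2·1 − (2/3)·5 = 24.
Substituting, 3·(c − 1) = 24, so c − 1 = 8 and c* = 9.
Then t − 5 = 1.5·8 = 12, so t* = 17.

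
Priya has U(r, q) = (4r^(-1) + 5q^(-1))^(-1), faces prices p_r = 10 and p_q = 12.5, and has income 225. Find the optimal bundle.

r* = 10, q* = 10

For CES with ρ = -1, MRS = (4/5)·(q/r)^2.
Tangency: set MRS = p_r/p_q = 10/12.5 = 0.8.
So (q/r)^2 = 1; taking the square root, q/r = 1, i.e. q = r.
Substitute into the budget 10·r + 12.5·q = 225: 22.5·r = 225, so r* = 10 and q* = 10.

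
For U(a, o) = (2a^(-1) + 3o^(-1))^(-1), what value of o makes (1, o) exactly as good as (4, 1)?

o = 2

U depends on (a, o) only through S = 2a^(-1) + 3o^(-1), so equal utility means equal S. At (4, 1): S = 3.5.
With a = 1: 2·1^(-1) = 2, so 3o^(-1) = 3.5 − 2 = 1.5, i.e. o^(-1) = 0.5.
Hence o = 1/0.5 = 2.
Check: U(1, 2) = 0.2857.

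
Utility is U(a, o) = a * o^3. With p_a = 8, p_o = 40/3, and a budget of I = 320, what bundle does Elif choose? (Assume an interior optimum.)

a* = 10, o* = 18

MU_a = o^3 and MU_o = 3·a·o^2.
MRS = MU_a/MU_o = (1/3)·o/a.
Tangency: set MRS = p_a/p_o = 8/(40/3) = 0.6.
So (1/3)·o/a = 0.6, i.e. o = 1.8·a.
Substitute into the budget 8·a + (40/3)·o = 320: 32·a = 320, so a* = 10.
Then o* = 1.8·10 = 18.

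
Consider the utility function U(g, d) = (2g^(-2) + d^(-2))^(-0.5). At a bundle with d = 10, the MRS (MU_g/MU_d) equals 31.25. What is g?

g = 4

For CES with ρ = -2, MRS = (2/1)·(d/g)^3.
Setting (2/1)·(10/g)^3 = 31.25 gives (10/g)^3 = 15.625, so 10/g = 2.5 and g = 4.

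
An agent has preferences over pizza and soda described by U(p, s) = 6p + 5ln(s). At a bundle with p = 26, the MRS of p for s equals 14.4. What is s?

s = 12

MU_p = 6, MU_s = 5/s.
MRS = 6 ÷ (5/s).
MRS depends only on s: 1.2·s = 14.4 ⇒ s = 14.4/1.2 = 12.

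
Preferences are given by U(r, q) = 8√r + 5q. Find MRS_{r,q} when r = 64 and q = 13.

MRS = 0.1

MU_r = 8/(2√r), MU_q = 5.
MRS = 8/(2√r) ÷ 5.
At (64, 13): MRS = 0.1.
That is, one extra unit of r is worth 0.1 units of q at the margin.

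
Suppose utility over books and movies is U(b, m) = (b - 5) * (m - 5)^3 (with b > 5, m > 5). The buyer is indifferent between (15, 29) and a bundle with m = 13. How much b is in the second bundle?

U(15, 29) = 138240.
Set U(b, 13) = 138240 and solve.
With m = 13: (13 − 5)^3 = 512, so (b − 5) = 138240/512 = 270.
So b = 5 + 270 = 275.
Check: U(275, 13) = 138240.

b = 275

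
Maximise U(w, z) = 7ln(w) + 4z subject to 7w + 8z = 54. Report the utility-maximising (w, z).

w* = 2, z* = 5

MU_w = 7/w, MU_z = 4.
MRS = 7/w ÷ 4.
Tangency: set MRS = p_w/p_z = 7/8 = 0.875.
MRS depends only on w: 1.75/w = 0.875 ⇒ w* = 1.75/0.875 = 2.
From the budget, 8·z = 54 − 7·2 = 40, so z* = 5.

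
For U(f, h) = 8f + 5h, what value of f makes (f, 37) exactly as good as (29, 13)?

U(29, 13) = 297.
Set U(f, 37) = 297 and solve.
8f + 5·37 = 297 ⇒ 8f = 112 ⇒ f = 14.
Check: U(14, 37) = 297.

f = 14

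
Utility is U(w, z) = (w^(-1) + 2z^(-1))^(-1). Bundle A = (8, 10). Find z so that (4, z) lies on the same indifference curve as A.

U depends on (w, z) only through S = w^(-1) + 2z^(-1), so equal utility means equal S. At (8, 10): S = 13/40.
With w = 4: 4^(-1) = 0.25, so 2z^(-1) = 13/40 − 0.25 = 3/40, i.e. z^(-1) = 3/80.
Hence z = 1/(3/80) = 80/3.
Check: U(4, 80/3) = 3.0769.

z = 80/3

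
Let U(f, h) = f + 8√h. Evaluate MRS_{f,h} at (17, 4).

MU_f = 1, MU_h = 8/(2√h).
MRS = 1 ÷ (8/(2√h)).
At (17, 4): MRS = 0.5.
That is, one extra unit of f is worth 0.5 units of h at the margin.

MRS = 0.5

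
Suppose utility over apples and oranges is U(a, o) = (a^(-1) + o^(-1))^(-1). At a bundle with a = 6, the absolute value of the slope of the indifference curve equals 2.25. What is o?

For CES with ρ = -1, MRS = (o/a)^2.
Setting (o/6)^2 = 2.25 gives o/6 = 1.5 and o = 9.

o = 9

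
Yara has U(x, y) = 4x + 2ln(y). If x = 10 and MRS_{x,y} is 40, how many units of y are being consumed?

MU_x = 4, MU_y = 2/y.
MRS = 4 ÷ (2/y).
MRS depends only on y: 2·y = 40 ⇒ y = 40/2 = 20.

y = 20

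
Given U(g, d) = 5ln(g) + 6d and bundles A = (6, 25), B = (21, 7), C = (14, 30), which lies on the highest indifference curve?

Evaluate utility at each bundle:
U(A) = 158.959.
U(B) = 57.223.
U(C) = 193.195.
Highest utility is C, so C ≻ A ≻ B.

Bundle C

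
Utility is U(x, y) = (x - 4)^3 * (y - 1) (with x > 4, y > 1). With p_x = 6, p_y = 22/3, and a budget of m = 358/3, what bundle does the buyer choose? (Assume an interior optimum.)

x* = 15, y* = 4

MU_x = 3·(x−4)^2·(y−1), MU_y = (x−4)^3.
MRS = (3/1)·(y−1)/(x−4).
Tangency: set MRS = p_x/p_y = 6/(22/3) = 9/11.
So (3/1)·(y − 1)/(x − 4) = 9/11, i.e. (y − 1) = (3/11)·(x − 4).
Rewrite the budget in excess-of-subsistence terms: 6·(x − 4) + (22/3)·(y − 1) = 358/3 − 6·4 − (22/3)·1 = 88.
Substituting, 8·(x − 4) = 88, so x − 4 = 11 and x* = 15.
Then y − 1 = (3/11)·11 = 3, so y* = 4.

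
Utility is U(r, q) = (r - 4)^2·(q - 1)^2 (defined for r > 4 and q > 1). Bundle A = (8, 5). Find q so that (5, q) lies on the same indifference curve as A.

U(8, 5) = 256.
Set U(5, q) = 256 and solve.
With r = 5: (5 − 4)^2 = 1, so (q − 1)^2 = 256/1 = 256.
Taking the square root (with q > 1): q − 1 = 16, so q = 17.
Check: U(5, 17) = 256.

q = 17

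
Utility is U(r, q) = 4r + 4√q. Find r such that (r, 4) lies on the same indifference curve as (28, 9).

U(28, 9) = 124.
Set U(r, 4) = 124 and solve.
With q = 4: √4 = 2, so 4r = 124 − 4·2 = 116 and r = 29.
Check: U(29, 4) = 124.

r = 29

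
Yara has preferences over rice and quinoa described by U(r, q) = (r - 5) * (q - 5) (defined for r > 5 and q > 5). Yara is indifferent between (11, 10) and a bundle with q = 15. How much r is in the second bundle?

r = 8

U(11, 10) = 30.
Set U(r, 15) = 30 and solve.
With q = 15: (15 − 5) = 10, so (r − 5) = 30/10 = 3.
So r = 5 + 3 = 8.
Check: U(8, 15) = 30.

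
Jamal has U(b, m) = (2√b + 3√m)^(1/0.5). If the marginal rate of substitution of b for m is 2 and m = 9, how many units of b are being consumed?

For CES with ρ = 0.5, MRS = (2/3)·√(m/b).
Setting (2/3)·√(9/b) = 2 gives √(9/b) = 3, so 9/b = 9 and b = 1.

b = 1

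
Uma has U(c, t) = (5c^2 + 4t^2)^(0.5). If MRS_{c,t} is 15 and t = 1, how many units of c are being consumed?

c = 12

For CES with ρ = 2, MRS = (5/4)·(t/c)^(-1).
Setting (5/4)·(1/c)^(-1) = 15 gives (1/c)^(-1) = 12, so 1/c = 1/12 and c = 12.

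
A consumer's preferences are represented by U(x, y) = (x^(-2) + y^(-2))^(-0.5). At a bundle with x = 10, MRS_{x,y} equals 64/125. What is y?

For CES with ρ = -2, MRS = (y/x)^3.
Setting (y/10)^3 = 64/125 gives y/10 = 0.8 and y = 8.

y = 8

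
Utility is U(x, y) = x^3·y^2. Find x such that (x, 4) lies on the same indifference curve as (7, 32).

x = 28

U(7, 32) = 351232.
Set U(x, 4) = 351232 and solve.
With y = 4: 4^2 = 16, so x^3 = 351232/16 = 21952; taking the cube root, x = 28.
Check: U(28, 4) = 351232.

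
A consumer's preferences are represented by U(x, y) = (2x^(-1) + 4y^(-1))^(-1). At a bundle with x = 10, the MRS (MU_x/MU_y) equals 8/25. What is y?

For CES with ρ = -1, MRS = (2/4)·(y/x)^2.
Setting (2/4)·(y/10)^2 = 8/25 gives (y/10)^2 = 16/25, so y/10 = 0.8 and y = 8.

y = 8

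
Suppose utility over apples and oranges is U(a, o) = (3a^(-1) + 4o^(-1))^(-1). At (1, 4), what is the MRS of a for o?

MRS = 12

For CES with ρ = -1, MRS = (3/4)·(o/a)^2.
At (1, 4): MRS = 12.
That is, one extra unit of a is worth 12 units of o at the margin.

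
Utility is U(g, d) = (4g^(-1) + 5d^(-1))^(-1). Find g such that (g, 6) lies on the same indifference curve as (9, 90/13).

g = 12

U depends on (g, d) only through S = 4g^(-1) + 5d^(-1), so equal utility means equal S. At (9, 90/13): S = 7/6.
With d = 6: 5·6^(-1) = 5/6, so 4g^(-1) = 7/6 − 5/6 = 1/3, i.e. g^(-1) = 1/12.
Hence g = 1/(1/12) = 12.
Check: U(12, 6) = 0.8571.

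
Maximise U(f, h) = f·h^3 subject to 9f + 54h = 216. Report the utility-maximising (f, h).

MU_f = h^3 and MU_h = 3·f·h^2.
MRS = MU_f/MU_h = (1/3)·h/f.
Tangency: set MRS = p_f/p_h = 9/54 = 1/6.
So (1/3)·h/f = 1/6, i.e. h = 0.5·f.
Substitute into the budget 9·f + 54·h = 216: 36·f = 216, so f* = 6.
Then h* = 0.5·6 = 3.

f* = 6, h* = 3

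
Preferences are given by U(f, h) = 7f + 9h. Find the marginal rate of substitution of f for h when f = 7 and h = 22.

MRS = 7/9

MU_f = 7, MU_h = 9, so MRS = 7/9 at every bundle.
At (7, 22): MRS = 7/9.
The indifference curve has slope −7/9 at this bundle.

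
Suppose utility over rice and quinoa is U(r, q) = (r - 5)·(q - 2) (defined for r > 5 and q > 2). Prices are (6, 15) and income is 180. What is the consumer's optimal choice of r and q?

MU_r = (q−2), MU_q = (r−5).
MRS = (q−2)/(r−5).
Tangency: set MRS = p_r/p_q = 6/15 = 0.4.
So (q − 2)/(r − 5) = 0.4, i.e. (q − 2) = 0.4·(r − 5).
Rewrite the budget in excess-of-subsistence terms: 6·(r − 5) + 15·(q − 2) = 180 − 6·5 − 15·2 = 120.
Substituting, 12·(r − 5) = 120, so r − 5 = 10 and r* = 15.
Then q − 2 = 0.4·10 = 4, so q* = 6.

r* = 15, q* = 6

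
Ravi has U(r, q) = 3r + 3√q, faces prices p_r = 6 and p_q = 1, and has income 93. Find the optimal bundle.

MU_r = 3, MU_q = 3/(2√q).
MRS = 3 ÷ (3/(2√q)).
Tangency: set MRS = p_r/p_q = 6/1 = 6.
MRS depends only on q: 2·√q = 6 ⇒ √q = 6/2 = 3 ⇒ q* = 9.
From the budget, 6·r = 93 − 1·9 = 84, so r* = 14.

r* = 14, q* = 9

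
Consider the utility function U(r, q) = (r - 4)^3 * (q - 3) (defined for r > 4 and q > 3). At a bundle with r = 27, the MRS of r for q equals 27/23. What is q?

MU_r = 3·(r−4)^2·(q−3), MU_q = (r−4)^3.
MRS = (3/1)·(q−3)/(r−4).
Substitute r = 27: MRS = (q − 3)/(23/3). Setting this equal to 27/23 gives q − 3 = (27/23)·(23/3) = 9, so q = 12.

q = 12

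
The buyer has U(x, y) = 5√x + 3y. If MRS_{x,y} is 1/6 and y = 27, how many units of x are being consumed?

x = 25

MU_x = 5/(2√x), MU_y = 3.
MRS = 5/(2√x) ÷ 3.
MRS depends only on x: (5/6)/√x = 1/6 ⇒ √x = (5/6)/(1/6) = 5 ⇒ x = 25.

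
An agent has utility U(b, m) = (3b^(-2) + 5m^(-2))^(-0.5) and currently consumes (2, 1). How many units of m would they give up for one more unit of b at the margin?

MRS = 3/40

For CES with ρ = -2, MRS = (3/5)·(m/b)^3.
At (2, 1): MRS = 3/40.
That is, one extra unit of b is worth 3/40 units of m at the margin.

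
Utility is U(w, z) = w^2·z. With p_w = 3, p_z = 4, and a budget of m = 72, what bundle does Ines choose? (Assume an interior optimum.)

w* = 16, z* = 6

MU_w = 2·w·z and MU_z = w^2.
MRS = MU_w/MU_z = (2/1)·z/w.
Tangency: set MRS = p_w/p_z = 3/4 = 0.75.
So (2/1)·z/w = 0.75, i.e. z = 0.375·w.
Substitute into the budget 3·w + 4·z = 72: 4.5·w = 72, so w* = 16.
Then z* = 0.375·16 = 6.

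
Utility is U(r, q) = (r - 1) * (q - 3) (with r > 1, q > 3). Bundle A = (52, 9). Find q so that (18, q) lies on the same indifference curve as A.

U(52, 9) = 306.
Set U(18, q) = 306 and solve.
With r = 18: (18 − 1) = 17, so (q − 3) = 306/17 = 18.
So q = 3 + 18 = 21.
Check: U(18, 21) = 306.

q = 21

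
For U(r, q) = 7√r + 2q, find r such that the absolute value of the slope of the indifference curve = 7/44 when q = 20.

MU_r = 7/(2√r), MU_q = 2.
MRS = 7/(2√r) ÷ 2.
MRS depends only on r: 1.75/√r = 7/44 ⇒ √r = 1.75/(7/44) = 11 ⇒ r = 121.

r = 121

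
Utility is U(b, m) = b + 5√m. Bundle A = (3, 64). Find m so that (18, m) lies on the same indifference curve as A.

m = 25

U(3, 64) = 43.
Set U(18, m) = 43 and solve.
With b = 18: 5√m = 43 − 18 = 25, so √m = 5 and m = 25.
Check: U(18, 25) = 43.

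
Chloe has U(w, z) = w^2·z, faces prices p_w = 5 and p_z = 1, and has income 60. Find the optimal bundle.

w* = 8, z* = 20

MU_w = 2·w·z and MU_z = w^2.
MRS = MU_w/MU_z = (2/1)·z/w.
Tangency: set MRS = p_w/p_z = 5/1 = 5.
So (2/1)·z/w = 5, i.e. z = 2.5·w.
Substitute into the budget 5·w + 1·z = 60: 7.5·w = 60, so w* = 8.
Then z* = 2.5·8 = 20.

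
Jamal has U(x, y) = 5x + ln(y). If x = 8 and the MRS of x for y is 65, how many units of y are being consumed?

y = 13

MU_x = 5, MU_y = 1/y.
MRS = 5 ÷ (1/y).
MRS depends only on y: 5·y = 65 ⇒ y = 65/5 = 13.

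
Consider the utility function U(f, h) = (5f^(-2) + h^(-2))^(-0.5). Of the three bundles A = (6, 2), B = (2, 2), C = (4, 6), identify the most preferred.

Evaluate utility at each bundle:
U(A) = 1.604.
U(B) = 0.816.
U(C) = 1.714.
Highest utility is C, so C ≻ A ≻ B.

Bundle C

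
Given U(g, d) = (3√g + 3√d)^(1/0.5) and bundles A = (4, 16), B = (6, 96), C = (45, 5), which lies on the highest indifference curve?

Bundle B

Evaluate utility at each bundle:
U(A) = 324.000.
U(B) = 1350.000.
U(C) = 720.000.
Highest utility is B, so B ≻ C ≻ A.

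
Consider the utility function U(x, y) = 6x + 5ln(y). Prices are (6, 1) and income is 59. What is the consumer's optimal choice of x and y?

MU_x = 6, MU_y = 5/y.
MRS = 6 ÷ (5/y).
Tangency: set MRS = p_x/p_y = 6/1 = 6.
MRS depends only on y: 1.2·y = 6 ⇒ y* = 6/1.2 = 5.
From the budget, 6·x = 59 − 1·5 = 54, so x* = 9.

x* = 9, y* = 5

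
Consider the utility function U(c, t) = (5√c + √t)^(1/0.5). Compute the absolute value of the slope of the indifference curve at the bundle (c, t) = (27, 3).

MRS = 5/3

For CES with ρ = 0.5, MRS = (5/1)·√(t/c).
At (27, 3): MRS = 5/3.
That is, one extra unit of c is worth 5/3 units of t at the margin.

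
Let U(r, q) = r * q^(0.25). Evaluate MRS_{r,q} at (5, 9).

MU_r = q^(0.25) and MU_q = 0.25·r·q^(-0.75).
MRS = MU_r/MU_q = (4)·q/r.
At (5, 9): MRS = 7.2.
So at (5, 9) the consumer would give up 7.2 units of q for one more unit of r.

MRS = 7.2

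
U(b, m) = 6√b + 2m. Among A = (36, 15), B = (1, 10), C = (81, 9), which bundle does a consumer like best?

Evaluate utility at each bundle:
U(A) = 66.000.
U(B) = 26.000.
U(C) = 72.000.
Highest utility is C, so C ≻ A ≻ B.

Bundle C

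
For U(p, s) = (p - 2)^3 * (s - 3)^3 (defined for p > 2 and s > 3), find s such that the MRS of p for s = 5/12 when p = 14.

MU_p = 3·(p−2)^2·(s−3)^3, MU_s = 3·(p−2)^3·(s−3)^2.
MRS = (s−3)/(p−2).
Substitute p = 14: MRS = (s − 3)/12. Setting this equal to 5/12 gives s − 3 = (5/12)·12 = 5, so s = 8.

s = 8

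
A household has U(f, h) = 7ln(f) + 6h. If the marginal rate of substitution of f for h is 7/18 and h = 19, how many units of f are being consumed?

f = 3

MU_f = 7/f, MU_h = 6.
MRS = 7/f ÷ 6.
MRS depends only on f: (7/6)/f = 7/18 ⇒ f = (7/6)/(7/18) = 3.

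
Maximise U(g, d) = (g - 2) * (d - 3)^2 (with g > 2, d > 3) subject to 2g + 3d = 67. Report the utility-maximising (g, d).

g* = 11, d* = 15

MU_g = (d−3)^2, MU_d = 2·(g−2)·(d−3).
MRS = (1/2)·(d−3)/(g−2).
Tangency: set MRS = p_g/p_d = 2/3.
So (1/2)·(d − 3)/(g − 2) = 2/3, i.e. (d − 3) = (4/3)·(g − 2).
Rewrite the budget in excess-of-subsistence terms: 2·(g − 2) + 3·(d − 3) = 67 − 2·2 − 3·3 = 54.
Substituting, 6·(g − 2) = 54, so g − 2 = 9 and g* = 11.
Then d − 3 = (4/3)·9 = 12, so d* = 15.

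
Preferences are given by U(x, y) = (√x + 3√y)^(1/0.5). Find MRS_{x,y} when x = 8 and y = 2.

MRS = 1/6

For CES with ρ = 0.5, MRS = (1/3)·√(y/x).
At (8, 2): MRS = 1/6.
The indifference curve has slope −1/6 at this bundle.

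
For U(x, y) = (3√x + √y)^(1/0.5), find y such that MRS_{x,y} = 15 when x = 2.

y = 50

For CES with ρ = 0.5, MRS = (3/1)·√(y/x).
Setting (3/1)·√(y/2) = 15 gives √(y/2) = 5, so y/2 = 25 and y = 50.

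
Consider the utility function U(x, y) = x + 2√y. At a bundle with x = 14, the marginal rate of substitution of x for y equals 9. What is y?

MU_x = 1, MU_y = 2/(2√y).
MRS = 1 ÷ (2/(2√y)).
MRS depends only on y: √y = 9 ⇒ √y = 9 ⇒ y = 81.

y = 81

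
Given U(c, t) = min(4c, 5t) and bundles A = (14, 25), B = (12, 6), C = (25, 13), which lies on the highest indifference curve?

Evaluate utility at each bundle:
U(A) = 56.
U(B) = 30.
U(C) = 65.
Highest utility is C, so C ≻ A ≻ B.

Bundle C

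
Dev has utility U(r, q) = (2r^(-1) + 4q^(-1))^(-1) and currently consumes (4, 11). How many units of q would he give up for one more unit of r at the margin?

MRS = 121/32

For CES with ρ = -1, MRS = (2/4)·(q/r)^2.
At (4, 11): MRS = 121/32.
The indifference curve has slope −121/32 at this bundle.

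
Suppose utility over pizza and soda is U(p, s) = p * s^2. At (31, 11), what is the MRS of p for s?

MU_p = s^2 and MU_s = 2·p·s.
MRS = MU_p/MU_s = (1/2)·s/p.
At (31, 11): MRS = 11/62.
That is, one extra unit of p is worth 11/62 units of s at the margin.

MRS = 11/62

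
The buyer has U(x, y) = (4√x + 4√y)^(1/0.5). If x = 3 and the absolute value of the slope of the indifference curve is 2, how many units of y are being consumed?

y = 12

For CES with ρ = 0.5, MRS = √(y/x).
Setting √(y/3) = 2 gives y/3 = 4 and y = 12.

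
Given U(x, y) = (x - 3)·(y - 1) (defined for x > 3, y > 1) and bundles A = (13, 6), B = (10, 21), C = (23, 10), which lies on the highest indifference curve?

Bundle C

Evaluate utility at each bundle:
U(A) = 50.
U(B) = 140.
U(C) = 180.
Highest utility is C, so C ≻ B ≻ A.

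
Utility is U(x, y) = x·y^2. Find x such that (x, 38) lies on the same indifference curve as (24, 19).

U(24, 19) = 8664.
Set U(x, 38) = 8664 and solve.
With y = 38: 38^2 = 1444, so x = 8664/1444 = 6.
Check: U(6, 38) = 8664.

x = 6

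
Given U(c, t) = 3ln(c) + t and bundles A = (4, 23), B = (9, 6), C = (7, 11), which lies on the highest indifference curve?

Evaluate utility at each bundle:
U(A) = 27.159.
U(B) = 12.592.
U(C) = 16.838.
Highest utility is A, so A ≻ C ≻ B.

Bundle A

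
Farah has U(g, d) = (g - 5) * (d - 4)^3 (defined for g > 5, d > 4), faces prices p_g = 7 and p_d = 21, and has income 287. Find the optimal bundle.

MU_g = (d−4)^3, MU_d = 3·(g−5)·(d−4)^2.
MRS = (1/3)·(d−4)/(g−5).
Tangency: set MRS = p_g/p_d = 7/21 = 1/3.
So (1/3)·(d − 4)/(g − 5) = 1/3, i.e. (d − 4) = (g − 5).
Rewrite the budget in excess-of-subsistence terms: 7·(g − 5) + 21·(d − 4) = 287 − 7·5 − 21·4 = 168.
Substituting, 28·(g − 5) = 168, so g − 5 = 6 and g* = 11.
Then d − 4 = 6, so d* = 10.

g* = 11, d* = 10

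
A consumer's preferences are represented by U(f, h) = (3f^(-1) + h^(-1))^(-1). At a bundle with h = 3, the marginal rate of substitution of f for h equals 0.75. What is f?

f = 6

For CES with ρ = -1, MRS = (3/1)·(h/f)^2.
Setting (3/1)·(3/f)^2 = 0.75 gives (3/f)^2 = 0.25, so 3/f = 0.5 and f = 6.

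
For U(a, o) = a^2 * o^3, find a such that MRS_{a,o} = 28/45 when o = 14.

a = 15

MU_a = 2·a·o^3 and MU_o = 3·a^2·o^2.
MRS = MU_a/MU_o = (2/3)·o/a.
Substitute o = 14: MRS = (28/3)/a. Setting (28/3)/a = 28/45 gives a = (28/3)/(28/45) = 15.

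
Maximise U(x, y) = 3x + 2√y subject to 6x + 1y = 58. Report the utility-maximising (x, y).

x* = 9, y* = 4

MU_x = 3, MU_y = 2/(2√y).
MRS = 3 ÷ (2/(2√y)).
Tangency: set MRS = p_x/p_y = 6/1 = 6.
MRS depends only on y: 3·√y = 6 ⇒ √y = 6/3 = 2 ⇒ y* = 4.
From the budget, 6·x = 58 − 1·4 = 54, so x* = 9.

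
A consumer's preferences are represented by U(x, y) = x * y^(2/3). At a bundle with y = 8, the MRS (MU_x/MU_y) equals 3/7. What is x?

MU_x = y^(2/3) and MU_y = 2/3·x·y^(-1/3).
MRS = MU_x/MU_y = (1.5)·y/x.
Substitute y = 8: MRS = 12/x. Setting 12/x = 3/7 gives x = 12/(3/7) = 28.

x = 28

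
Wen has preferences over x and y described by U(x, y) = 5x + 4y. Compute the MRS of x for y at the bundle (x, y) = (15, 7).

MU_x = 5, MU_y = 4, so MRS = 5/4 = 1.25 at every bundle.
At (15, 7): MRS = 1.25.
That is, one extra unit of x is worth 1.25 units of y at the margin.

MRS = 1.25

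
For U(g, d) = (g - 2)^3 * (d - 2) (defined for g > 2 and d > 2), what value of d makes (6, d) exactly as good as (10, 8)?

U(10, 8) = 3072.
Set U(6, d) = 3072 and solve.
With g = 6: (6 − 2)^3 = 64, so (d − 2) = 3072/64 = 48.
So d = 2 + 48 = 50.
Check: U(6, 50) = 3072.

d = 50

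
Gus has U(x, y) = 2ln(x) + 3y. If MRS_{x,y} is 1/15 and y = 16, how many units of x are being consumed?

x = 10

MU_x = 2/x, MU_y = 3.
MRS = 2/x ÷ 3.
MRS depends only on x: (2/3)/x = 1/15 ⇒ x = (2/3)/(1/15) = 10.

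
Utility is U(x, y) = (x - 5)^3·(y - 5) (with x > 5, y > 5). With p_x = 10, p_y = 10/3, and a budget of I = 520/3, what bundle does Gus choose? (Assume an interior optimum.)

x* = 13, y* = 13

MU_x = 3·(x−5)^2·(y−5), MU_y = (x−5)^3.
MRS = (3/1)·(y−5)/(x−5).
Tangency: set MRS = p_x/p_y = 10/(10/3) = 3.
So (3/1)·(y − 5)/(x − 5) = 3, i.e. (y − 5) = (x − 5).
Rewrite the budget in excess-of-subsistence terms: 10·(x − 5) + (10/3)·(y − 5) = 520/3 − 10·5 − (10/3)·5 = 320/3.
Substituting, (40/3)·(x − 5) = 320/3, so x − 5 = 8 and x* = 13.
Then y − 5 = 8, so y* = 13.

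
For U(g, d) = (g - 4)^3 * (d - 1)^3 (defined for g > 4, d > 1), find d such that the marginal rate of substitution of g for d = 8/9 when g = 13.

MU_g = 3·(g−4)^2·(d−1)^3, MU_d = 3·(g−4)^3·(d−1)^2.
MRS = (d−1)/(g−4).
Substitute g = 13: MRS = (d − 1)/9. Setting this equal to 8/9 gives d − 1 = (8/9)·9 = 8, so d = 9.

d = 9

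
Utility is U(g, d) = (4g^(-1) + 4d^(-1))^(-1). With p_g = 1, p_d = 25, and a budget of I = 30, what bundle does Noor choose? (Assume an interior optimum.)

g* = 5, d* = 1

For CES with ρ = -1, MRS = (d/g)^2.
Tangency: set MRS = p_g/p_d = 1/25.
So (d/g)^2 = 1/25; taking the square root, d/g = 0.2, i.e. d = 0.2·g.
Substitute into the budget 1·g + 25·d = 30: 6·g = 30, so g* = 5 and d* = 0.2·5 = 1.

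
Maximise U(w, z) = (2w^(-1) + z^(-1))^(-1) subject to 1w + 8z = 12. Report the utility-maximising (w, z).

w* = 4, z* = 1

For CES with ρ = -1, MRS = (2/1)·(z/w)^2.
Tangency: set MRS = p_w/p_z = 1/8 = 0.125.
So (z/w)^2 = 1/16; taking the square root, z/w = 0.25, i.e. z = 0.25·w.
Substitute into the budget 1·w + 8·z = 12: 3·w = 12, so w* = 4 and z* = 0.25·4 = 1.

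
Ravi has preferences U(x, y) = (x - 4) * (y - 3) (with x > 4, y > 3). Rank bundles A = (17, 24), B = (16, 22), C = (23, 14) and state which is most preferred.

Evaluate utility at each bundle:
U(A) = 273.
U(B) = 228.
U(C) = 209.
Highest utility is A, so A ≻ B ≻ C.

Bundle A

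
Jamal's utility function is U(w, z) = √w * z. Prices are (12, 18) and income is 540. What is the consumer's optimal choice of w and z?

w* = 15, z* = 20

MU_w = 0.5·w^(-0.5)·z and MU_z = √w.
MRS = MU_w/MU_z = (0.5)·z/w.
Tangency: set MRS = p_w/p_z = 12/18 = 2/3.
So (0.5)·z/w = 2/3, i.e. z = (4/3)·w.
Substitute into the budget 12·w + 18·z = 540: 36·w = 540, so w* = 15.
Then z* = (4/3)·15 = 20.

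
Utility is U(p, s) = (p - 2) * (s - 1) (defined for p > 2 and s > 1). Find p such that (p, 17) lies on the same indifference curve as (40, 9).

U(40, 9) = 304.
Set U(p, 17) = 304 and solve.
With s = 17: (17 − 1) = 16, so (p − 2) = 304/16 = 19.
So p = 2 + 19 = 21.
Check: U(21, 17) = 304.

p = 21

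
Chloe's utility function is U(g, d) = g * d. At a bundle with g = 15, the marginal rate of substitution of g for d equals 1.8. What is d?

MU_g = d and MU_d = g.
MRS = MU_g/MU_d = d/g.
Substitute g = 15: MRS = d/15. Setting d/15 = 1.8 gives d = 1.8·15 = 27.

d = 27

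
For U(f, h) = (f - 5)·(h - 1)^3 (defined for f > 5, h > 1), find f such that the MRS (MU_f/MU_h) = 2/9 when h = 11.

MU_f = (h−1)^3, MU_h = 3·(f−5)·(h−1)^2.
MRS = (1/3)·(h−1)/(f−5).
Substitute h = 11: MRS = (10/3)/(f − 5). Setting this equal to 2/9 gives f − 5 = (10/3)/(2/9) = 15, so f = 20.

f = 20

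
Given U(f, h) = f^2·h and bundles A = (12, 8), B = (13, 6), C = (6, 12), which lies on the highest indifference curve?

Evaluate utility at each bundle:
U(A) = 1152.
U(B) = 1014.
U(C) = 432.
Highest utility is A, so A ≻ B ≻ C.

Bundle A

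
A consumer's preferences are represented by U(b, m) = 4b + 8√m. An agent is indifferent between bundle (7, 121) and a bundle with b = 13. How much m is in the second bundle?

m = 64

U(7, 121) = 116.
Set U(13, m) = 116 and solve.
With b = 13: 8√m = 116 − 4·13 = 64, so √m = 8 and m = 64.
Check: U(13, 64) = 116.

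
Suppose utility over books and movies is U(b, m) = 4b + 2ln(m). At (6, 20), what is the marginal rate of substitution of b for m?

MRS = 40

MU_b = 4, MU_m = 2/m.
MRS = 4 ÷ (2/m).
At (6, 20): MRS = 40.
The indifference curve has slope −40 at this bundle.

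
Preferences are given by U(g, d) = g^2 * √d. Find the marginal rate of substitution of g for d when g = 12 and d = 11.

MRS = 11/3

MU_g = 2·g·√d and MU_d = 0.5·g^2·d^(-0.5).
MRS = MU_g/MU_d = (4)·d/g.
At (12, 11): MRS = 11/3.
The indifference curve has slope −11/3 at this bundle.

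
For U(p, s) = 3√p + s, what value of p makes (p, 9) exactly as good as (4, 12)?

p = 9

U(4, 12) = 18.
Set U(p, 9) = 18 and solve.
With s = 9: 3√p = 18 − 9 = 9, so √p = 3 and p = 9.
Check: U(9, 9) = 18.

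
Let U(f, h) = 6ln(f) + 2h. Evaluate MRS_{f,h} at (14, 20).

MRS = 3/14

MU_f = 6/f, MU_h = 2.
MRS = 6/f ÷ 2.
At (14, 20): MRS = 3/14.
The indifference curve has slope −3/14 at this bundle.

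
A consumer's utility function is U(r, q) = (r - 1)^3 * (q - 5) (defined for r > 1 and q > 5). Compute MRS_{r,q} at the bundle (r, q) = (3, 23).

MU_r = 3·(r−1)^2·(q−5), MU_q = (r−1)^3.
MRS = (3/1)·(q−5)/(r−1).
At (3, 23): MRS = 27.
So at (3, 23) the consumer would give up 27 units of q for one more unit of r.

MRS = 27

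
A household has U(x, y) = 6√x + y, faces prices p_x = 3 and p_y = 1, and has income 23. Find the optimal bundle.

x* = 1, y* = 20

MU_x = 6/(2√x), MU_y = 1.
MRS = 6/(2√x) ÷ 1.
Tangency: set MRS = p_x/p_y = 3/1 = 3.
MRS depends only on x: 3/√x = 3 ⇒ √x = 3/3 = 1 ⇒ x* = 1.
From the budget, 1·y = 23 − 3·1 = 20, so y* = 20.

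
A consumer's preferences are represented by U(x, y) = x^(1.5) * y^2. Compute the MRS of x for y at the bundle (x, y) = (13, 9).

MU_x = 1.5·√x·y^2 and MU_y = 2·x^(1.5)·y.
MRS = MU_x/MU_y = (0.75)·y/x.
At (13, 9): MRS = 27/52.
That is, one extra unit of x is worth 27/52 units of y at the margin.

MRS = 27/52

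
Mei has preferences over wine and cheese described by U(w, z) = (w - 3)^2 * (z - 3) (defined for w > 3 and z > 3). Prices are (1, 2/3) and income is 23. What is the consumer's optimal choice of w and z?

MU_w = 2·(w−3)·(z−3), MU_z = (w−3)^2.
MRS = (2/1)·(z−3)/(w−3).
Tangency: set MRS = p_w/p_z = 1/(2/3) = 1.5.
So (2/1)·(z − 3)/(w − 3) = 1.5, i.e. (z − 3) = 0.75·(w − 3).
Rewrite the budget in excess-of-subsistence terms: 1·(w − 3) + (2/3)·(z − 3) = 23 − 1·3 − (2/3)·3 = 18.
Substituting, 1.5·(w − 3) = 18, so w − 3 = 12 and w* = 15.
Then z − 3 = 0.75·12 = 9, so z* = 12.

w* = 15, z* = 12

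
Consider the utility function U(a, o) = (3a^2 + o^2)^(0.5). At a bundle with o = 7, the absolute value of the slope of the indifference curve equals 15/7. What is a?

For CES with ρ = 2, MRS = (3/1)·(o/a)^(-1).
Setting (3/1)·(7/a)^(-1) = 15/7 gives (7/a)^(-1) = 5/7, so 7/a = 1.4 and a = 5.

a = 5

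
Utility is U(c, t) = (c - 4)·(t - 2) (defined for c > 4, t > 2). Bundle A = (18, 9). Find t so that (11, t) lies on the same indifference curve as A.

U(18, 9) = 98.
Set U(11, t) = 98 and solve.
With c = 11: (11 − 4) = 7, so (t − 2) = 98/7 = 14.
So t = 2 + 14 = 16.
Check: U(11, 16) = 98.

t = 16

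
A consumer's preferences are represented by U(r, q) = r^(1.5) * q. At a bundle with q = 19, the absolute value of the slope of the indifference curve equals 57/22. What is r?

r = 11

MU_r = 1.5·√r·q and MU_q = r^(1.5).
MRS = MU_r/MU_q = (1.5)·q/r.
Substitute q = 19: MRS = 28.5/r. Setting 28.5/r = 57/22 gives r = 28.5/(57/22) = 11.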